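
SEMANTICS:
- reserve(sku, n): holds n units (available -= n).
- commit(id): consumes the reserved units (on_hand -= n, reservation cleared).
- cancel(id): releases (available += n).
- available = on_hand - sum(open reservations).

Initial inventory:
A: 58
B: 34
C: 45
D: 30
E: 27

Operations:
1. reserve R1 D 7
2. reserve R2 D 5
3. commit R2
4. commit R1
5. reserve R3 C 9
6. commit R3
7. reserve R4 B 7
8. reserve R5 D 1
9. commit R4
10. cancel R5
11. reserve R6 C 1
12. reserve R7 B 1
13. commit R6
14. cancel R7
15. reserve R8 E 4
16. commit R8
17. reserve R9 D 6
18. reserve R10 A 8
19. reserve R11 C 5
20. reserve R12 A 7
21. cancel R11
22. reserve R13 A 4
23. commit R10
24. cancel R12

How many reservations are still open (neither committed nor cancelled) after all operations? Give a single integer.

Step 1: reserve R1 D 7 -> on_hand[A=58 B=34 C=45 D=30 E=27] avail[A=58 B=34 C=45 D=23 E=27] open={R1}
Step 2: reserve R2 D 5 -> on_hand[A=58 B=34 C=45 D=30 E=27] avail[A=58 B=34 C=45 D=18 E=27] open={R1,R2}
Step 3: commit R2 -> on_hand[A=58 B=34 C=45 D=25 E=27] avail[A=58 B=34 C=45 D=18 E=27] open={R1}
Step 4: commit R1 -> on_hand[A=58 B=34 C=45 D=18 E=27] avail[A=58 B=34 C=45 D=18 E=27] open={}
Step 5: reserve R3 C 9 -> on_hand[A=58 B=34 C=45 D=18 E=27] avail[A=58 B=34 C=36 D=18 E=27] open={R3}
Step 6: commit R3 -> on_hand[A=58 B=34 C=36 D=18 E=27] avail[A=58 B=34 C=36 D=18 E=27] open={}
Step 7: reserve R4 B 7 -> on_hand[A=58 B=34 C=36 D=18 E=27] avail[A=58 B=27 C=36 D=18 E=27] open={R4}
Step 8: reserve R5 D 1 -> on_hand[A=58 B=34 C=36 D=18 E=27] avail[A=58 B=27 C=36 D=17 E=27] open={R4,R5}
Step 9: commit R4 -> on_hand[A=58 B=27 C=36 D=18 E=27] avail[A=58 B=27 C=36 D=17 E=27] open={R5}
Step 10: cancel R5 -> on_hand[A=58 B=27 C=36 D=18 E=27] avail[A=58 B=27 C=36 D=18 E=27] open={}
Step 11: reserve R6 C 1 -> on_hand[A=58 B=27 C=36 D=18 E=27] avail[A=58 B=27 C=35 D=18 E=27] open={R6}
Step 12: reserve R7 B 1 -> on_hand[A=58 B=27 C=36 D=18 E=27] avail[A=58 B=26 C=35 D=18 E=27] open={R6,R7}
Step 13: commit R6 -> on_hand[A=58 B=27 C=35 D=18 E=27] avail[A=58 B=26 C=35 D=18 E=27] open={R7}
Step 14: cancel R7 -> on_hand[A=58 B=27 C=35 D=18 E=27] avail[A=58 B=27 C=35 D=18 E=27] open={}
Step 15: reserve R8 E 4 -> on_hand[A=58 B=27 C=35 D=18 E=27] avail[A=58 B=27 C=35 D=18 E=23] open={R8}
Step 16: commit R8 -> on_hand[A=58 B=27 C=35 D=18 E=23] avail[A=58 B=27 C=35 D=18 E=23] open={}
Step 17: reserve R9 D 6 -> on_hand[A=58 B=27 C=35 D=18 E=23] avail[A=58 B=27 C=35 D=12 E=23] open={R9}
Step 18: reserve R10 A 8 -> on_hand[A=58 B=27 C=35 D=18 E=23] avail[A=50 B=27 C=35 D=12 E=23] open={R10,R9}
Step 19: reserve R11 C 5 -> on_hand[A=58 B=27 C=35 D=18 E=23] avail[A=50 B=27 C=30 D=12 E=23] open={R10,R11,R9}
Step 20: reserve R12 A 7 -> on_hand[A=58 B=27 C=35 D=18 E=23] avail[A=43 B=27 C=30 D=12 E=23] open={R10,R11,R12,R9}
Step 21: cancel R11 -> on_hand[A=58 B=27 C=35 D=18 E=23] avail[A=43 B=27 C=35 D=12 E=23] open={R10,R12,R9}
Step 22: reserve R13 A 4 -> on_hand[A=58 B=27 C=35 D=18 E=23] avail[A=39 B=27 C=35 D=12 E=23] open={R10,R12,R13,R9}
Step 23: commit R10 -> on_hand[A=50 B=27 C=35 D=18 E=23] avail[A=39 B=27 C=35 D=12 E=23] open={R12,R13,R9}
Step 24: cancel R12 -> on_hand[A=50 B=27 C=35 D=18 E=23] avail[A=46 B=27 C=35 D=12 E=23] open={R13,R9}
Open reservations: ['R13', 'R9'] -> 2

Answer: 2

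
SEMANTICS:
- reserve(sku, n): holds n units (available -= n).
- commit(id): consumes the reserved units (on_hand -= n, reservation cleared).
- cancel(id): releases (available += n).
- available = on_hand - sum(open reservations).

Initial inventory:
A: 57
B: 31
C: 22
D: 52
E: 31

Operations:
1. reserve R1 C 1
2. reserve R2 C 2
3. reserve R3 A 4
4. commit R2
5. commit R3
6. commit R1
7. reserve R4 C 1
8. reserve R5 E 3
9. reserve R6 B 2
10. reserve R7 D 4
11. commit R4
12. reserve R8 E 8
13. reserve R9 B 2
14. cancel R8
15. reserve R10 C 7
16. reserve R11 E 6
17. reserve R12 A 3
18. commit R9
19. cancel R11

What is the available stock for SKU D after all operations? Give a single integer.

Answer: 48

Derivation:
Step 1: reserve R1 C 1 -> on_hand[A=57 B=31 C=22 D=52 E=31] avail[A=57 B=31 C=21 D=52 E=31] open={R1}
Step 2: reserve R2 C 2 -> on_hand[A=57 B=31 C=22 D=52 E=31] avail[A=57 B=31 C=19 D=52 E=31] open={R1,R2}
Step 3: reserve R3 A 4 -> on_hand[A=57 B=31 C=22 D=52 E=31] avail[A=53 B=31 C=19 D=52 E=31] open={R1,R2,R3}
Step 4: commit R2 -> on_hand[A=57 B=31 C=20 D=52 E=31] avail[A=53 B=31 C=19 D=52 E=31] open={R1,R3}
Step 5: commit R3 -> on_hand[A=53 B=31 C=20 D=52 E=31] avail[A=53 B=31 C=19 D=52 E=31] open={R1}
Step 6: commit R1 -> on_hand[A=53 B=31 C=19 D=52 E=31] avail[A=53 B=31 C=19 D=52 E=31] open={}
Step 7: reserve R4 C 1 -> on_hand[A=53 B=31 C=19 D=52 E=31] avail[A=53 B=31 C=18 D=52 E=31] open={R4}
Step 8: reserve R5 E 3 -> on_hand[A=53 B=31 C=19 D=52 E=31] avail[A=53 B=31 C=18 D=52 E=28] open={R4,R5}
Step 9: reserve R6 B 2 -> on_hand[A=53 B=31 C=19 D=52 E=31] avail[A=53 B=29 C=18 D=52 E=28] open={R4,R5,R6}
Step 10: reserve R7 D 4 -> on_hand[A=53 B=31 C=19 D=52 E=31] avail[A=53 B=29 C=18 D=48 E=28] open={R4,R5,R6,R7}
Step 11: commit R4 -> on_hand[A=53 B=31 C=18 D=52 E=31] avail[A=53 B=29 C=18 D=48 E=28] open={R5,R6,R7}
Step 12: reserve R8 E 8 -> on_hand[A=53 B=31 C=18 D=52 E=31] avail[A=53 B=29 C=18 D=48 E=20] open={R5,R6,R7,R8}
Step 13: reserve R9 B 2 -> on_hand[A=53 B=31 C=18 D=52 E=31] avail[A=53 B=27 C=18 D=48 E=20] open={R5,R6,R7,R8,R9}
Step 14: cancel R8 -> on_hand[A=53 B=31 C=18 D=52 E=31] avail[A=53 B=27 C=18 D=48 E=28] open={R5,R6,R7,R9}
Step 15: reserve R10 C 7 -> on_hand[A=53 B=31 C=18 D=52 E=31] avail[A=53 B=27 C=11 D=48 E=28] open={R10,R5,R6,R7,R9}
Step 16: reserve R11 E 6 -> on_hand[A=53 B=31 C=18 D=52 E=31] avail[A=53 B=27 C=11 D=48 E=22] open={R10,R11,R5,R6,R7,R9}
Step 17: reserve R12 A 3 -> on_hand[A=53 B=31 C=18 D=52 E=31] avail[A=50 B=27 C=11 D=48 E=22] open={R10,R11,R12,R5,R6,R7,R9}
Step 18: commit R9 -> on_hand[A=53 B=29 C=18 D=52 E=31] avail[A=50 B=27 C=11 D=48 E=22] open={R10,R11,R12,R5,R6,R7}
Step 19: cancel R11 -> on_hand[A=53 B=29 C=18 D=52 E=31] avail[A=50 B=27 C=11 D=48 E=28] open={R10,R12,R5,R6,R7}
Final available[D] = 48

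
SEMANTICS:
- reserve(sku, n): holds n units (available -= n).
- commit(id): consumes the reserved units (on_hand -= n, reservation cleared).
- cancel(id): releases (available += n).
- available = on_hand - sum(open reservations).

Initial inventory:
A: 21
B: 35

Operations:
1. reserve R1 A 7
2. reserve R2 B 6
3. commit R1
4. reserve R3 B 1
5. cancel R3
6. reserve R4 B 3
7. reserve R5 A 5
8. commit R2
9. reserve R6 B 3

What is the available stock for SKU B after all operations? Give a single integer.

Step 1: reserve R1 A 7 -> on_hand[A=21 B=35] avail[A=14 B=35] open={R1}
Step 2: reserve R2 B 6 -> on_hand[A=21 B=35] avail[A=14 B=29] open={R1,R2}
Step 3: commit R1 -> on_hand[A=14 B=35] avail[A=14 B=29] open={R2}
Step 4: reserve R3 B 1 -> on_hand[A=14 B=35] avail[A=14 B=28] open={R2,R3}
Step 5: cancel R3 -> on_hand[A=14 B=35] avail[A=14 B=29] open={R2}
Step 6: reserve R4 B 3 -> on_hand[A=14 B=35] avail[A=14 B=26] open={R2,R4}
Step 7: reserve R5 A 5 -> on_hand[A=14 B=35] avail[A=9 B=26] open={R2,R4,R5}
Step 8: commit R2 -> on_hand[A=14 B=29] avail[A=9 B=26] open={R4,R5}
Step 9: reserve R6 B 3 -> on_hand[A=14 B=29] avail[A=9 B=23] open={R4,R5,R6}
Final available[B] = 23

Answer: 23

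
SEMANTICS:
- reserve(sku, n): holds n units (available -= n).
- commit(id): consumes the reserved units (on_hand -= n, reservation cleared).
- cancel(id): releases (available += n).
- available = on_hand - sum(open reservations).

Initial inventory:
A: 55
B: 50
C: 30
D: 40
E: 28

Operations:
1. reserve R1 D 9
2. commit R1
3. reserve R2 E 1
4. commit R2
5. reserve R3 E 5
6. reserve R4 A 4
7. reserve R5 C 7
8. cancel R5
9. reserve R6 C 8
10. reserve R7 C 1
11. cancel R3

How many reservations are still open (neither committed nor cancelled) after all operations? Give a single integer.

Step 1: reserve R1 D 9 -> on_hand[A=55 B=50 C=30 D=40 E=28] avail[A=55 B=50 C=30 D=31 E=28] open={R1}
Step 2: commit R1 -> on_hand[A=55 B=50 C=30 D=31 E=28] avail[A=55 B=50 C=30 D=31 E=28] open={}
Step 3: reserve R2 E 1 -> on_hand[A=55 B=50 C=30 D=31 E=28] avail[A=55 B=50 C=30 D=31 E=27] open={R2}
Step 4: commit R2 -> on_hand[A=55 B=50 C=30 D=31 E=27] avail[A=55 B=50 C=30 D=31 E=27] open={}
Step 5: reserve R3 E 5 -> on_hand[A=55 B=50 C=30 D=31 E=27] avail[A=55 B=50 C=30 D=31 E=22] open={R3}
Step 6: reserve R4 A 4 -> on_hand[A=55 B=50 C=30 D=31 E=27] avail[A=51 B=50 C=30 D=31 E=22] open={R3,R4}
Step 7: reserve R5 C 7 -> on_hand[A=55 B=50 C=30 D=31 E=27] avail[A=51 B=50 C=23 D=31 E=22] open={R3,R4,R5}
Step 8: cancel R5 -> on_hand[A=55 B=50 C=30 D=31 E=27] avail[A=51 B=50 C=30 D=31 E=22] open={R3,R4}
Step 9: reserve R6 C 8 -> on_hand[A=55 B=50 C=30 D=31 E=27] avail[A=51 B=50 C=22 D=31 E=22] open={R3,R4,R6}
Step 10: reserve R7 C 1 -> on_hand[A=55 B=50 C=30 D=31 E=27] avail[A=51 B=50 C=21 D=31 E=22] open={R3,R4,R6,R7}
Step 11: cancel R3 -> on_hand[A=55 B=50 C=30 D=31 E=27] avail[A=51 B=50 C=21 D=31 E=27] open={R4,R6,R7}
Open reservations: ['R4', 'R6', 'R7'] -> 3

Answer: 3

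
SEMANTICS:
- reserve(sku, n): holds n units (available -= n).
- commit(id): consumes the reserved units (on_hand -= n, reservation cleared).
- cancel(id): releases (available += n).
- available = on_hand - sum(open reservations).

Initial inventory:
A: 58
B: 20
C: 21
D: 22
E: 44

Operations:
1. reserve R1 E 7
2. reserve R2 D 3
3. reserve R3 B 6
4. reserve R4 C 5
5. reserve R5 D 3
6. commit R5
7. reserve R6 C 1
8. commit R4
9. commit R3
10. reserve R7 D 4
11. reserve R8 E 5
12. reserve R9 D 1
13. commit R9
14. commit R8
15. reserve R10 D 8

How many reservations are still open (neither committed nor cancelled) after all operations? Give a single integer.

Answer: 5

Derivation:
Step 1: reserve R1 E 7 -> on_hand[A=58 B=20 C=21 D=22 E=44] avail[A=58 B=20 C=21 D=22 E=37] open={R1}
Step 2: reserve R2 D 3 -> on_hand[A=58 B=20 C=21 D=22 E=44] avail[A=58 B=20 C=21 D=19 E=37] open={R1,R2}
Step 3: reserve R3 B 6 -> on_hand[A=58 B=20 C=21 D=22 E=44] avail[A=58 B=14 C=21 D=19 E=37] open={R1,R2,R3}
Step 4: reserve R4 C 5 -> on_hand[A=58 B=20 C=21 D=22 E=44] avail[A=58 B=14 C=16 D=19 E=37] open={R1,R2,R3,R4}
Step 5: reserve R5 D 3 -> on_hand[A=58 B=20 C=21 D=22 E=44] avail[A=58 B=14 C=16 D=16 E=37] open={R1,R2,R3,R4,R5}
Step 6: commit R5 -> on_hand[A=58 B=20 C=21 D=19 E=44] avail[A=58 B=14 C=16 D=16 E=37] open={R1,R2,R3,R4}
Step 7: reserve R6 C 1 -> on_hand[A=58 B=20 C=21 D=19 E=44] avail[A=58 B=14 C=15 D=16 E=37] open={R1,R2,R3,R4,R6}
Step 8: commit R4 -> on_hand[A=58 B=20 C=16 D=19 E=44] avail[A=58 B=14 C=15 D=16 E=37] open={R1,R2,R3,R6}
Step 9: commit R3 -> on_hand[A=58 B=14 C=16 D=19 E=44] avail[A=58 B=14 C=15 D=16 E=37] open={R1,R2,R6}
Step 10: reserve R7 D 4 -> on_hand[A=58 B=14 C=16 D=19 E=44] avail[A=58 B=14 C=15 D=12 E=37] open={R1,R2,R6,R7}
Step 11: reserve R8 E 5 -> on_hand[A=58 B=14 C=16 D=19 E=44] avail[A=58 B=14 C=15 D=12 E=32] open={R1,R2,R6,R7,R8}
Step 12: reserve R9 D 1 -> on_hand[A=58 B=14 C=16 D=19 E=44] avail[A=58 B=14 C=15 D=11 E=32] open={R1,R2,R6,R7,R8,R9}
Step 13: commit R9 -> on_hand[A=58 B=14 C=16 D=18 E=44] avail[A=58 B=14 C=15 D=11 E=32] open={R1,R2,R6,R7,R8}
Step 14: commit R8 -> on_hand[A=58 B=14 C=16 D=18 E=39] avail[A=58 B=14 C=15 D=11 E=32] open={R1,R2,R6,R7}
Step 15: reserve R10 D 8 -> on_hand[A=58 B=14 C=16 D=18 E=39] avail[A=58 B=14 C=15 D=3 E=32] open={R1,R10,R2,R6,R7}
Open reservations: ['R1', 'R10', 'R2', 'R6', 'R7'] -> 5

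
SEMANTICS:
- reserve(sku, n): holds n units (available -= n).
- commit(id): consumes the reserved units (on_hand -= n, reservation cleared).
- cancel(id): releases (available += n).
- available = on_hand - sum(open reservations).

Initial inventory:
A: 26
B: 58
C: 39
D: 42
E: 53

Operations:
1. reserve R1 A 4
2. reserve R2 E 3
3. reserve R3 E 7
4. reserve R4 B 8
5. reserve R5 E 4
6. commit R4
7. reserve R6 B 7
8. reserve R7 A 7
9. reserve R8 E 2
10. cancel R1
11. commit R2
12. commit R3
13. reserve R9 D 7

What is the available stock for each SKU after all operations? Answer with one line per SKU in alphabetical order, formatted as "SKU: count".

Answer: A: 19
B: 43
C: 39
D: 35
E: 37

Derivation:
Step 1: reserve R1 A 4 -> on_hand[A=26 B=58 C=39 D=42 E=53] avail[A=22 B=58 C=39 D=42 E=53] open={R1}
Step 2: reserve R2 E 3 -> on_hand[A=26 B=58 C=39 D=42 E=53] avail[A=22 B=58 C=39 D=42 E=50] open={R1,R2}
Step 3: reserve R3 E 7 -> on_hand[A=26 B=58 C=39 D=42 E=53] avail[A=22 B=58 C=39 D=42 E=43] open={R1,R2,R3}
Step 4: reserve R4 B 8 -> on_hand[A=26 B=58 C=39 D=42 E=53] avail[A=22 B=50 C=39 D=42 E=43] open={R1,R2,R3,R4}
Step 5: reserve R5 E 4 -> on_hand[A=26 B=58 C=39 D=42 E=53] avail[A=22 B=50 C=39 D=42 E=39] open={R1,R2,R3,R4,R5}
Step 6: commit R4 -> on_hand[A=26 B=50 C=39 D=42 E=53] avail[A=22 B=50 C=39 D=42 E=39] open={R1,R2,R3,R5}
Step 7: reserve R6 B 7 -> on_hand[A=26 B=50 C=39 D=42 E=53] avail[A=22 B=43 C=39 D=42 E=39] open={R1,R2,R3,R5,R6}
Step 8: reserve R7 A 7 -> on_hand[A=26 B=50 C=39 D=42 E=53] avail[A=15 B=43 C=39 D=42 E=39] open={R1,R2,R3,R5,R6,R7}
Step 9: reserve R8 E 2 -> on_hand[A=26 B=50 C=39 D=42 E=53] avail[A=15 B=43 C=39 D=42 E=37] open={R1,R2,R3,R5,R6,R7,R8}
Step 10: cancel R1 -> on_hand[A=26 B=50 C=39 D=42 E=53] avail[A=19 B=43 C=39 D=42 E=37] open={R2,R3,R5,R6,R7,R8}
Step 11: commit R2 -> on_hand[A=26 B=50 C=39 D=42 E=50] avail[A=19 B=43 C=39 D=42 E=37] open={R3,R5,R6,R7,R8}
Step 12: commit R3 -> on_hand[A=26 B=50 C=39 D=42 E=43] avail[A=19 B=43 C=39 D=42 E=37] open={R5,R6,R7,R8}
Step 13: reserve R9 D 7 -> on_hand[A=26 B=50 C=39 D=42 E=43] avail[A=19 B=43 C=39 D=35 E=37] open={R5,R6,R7,R8,R9}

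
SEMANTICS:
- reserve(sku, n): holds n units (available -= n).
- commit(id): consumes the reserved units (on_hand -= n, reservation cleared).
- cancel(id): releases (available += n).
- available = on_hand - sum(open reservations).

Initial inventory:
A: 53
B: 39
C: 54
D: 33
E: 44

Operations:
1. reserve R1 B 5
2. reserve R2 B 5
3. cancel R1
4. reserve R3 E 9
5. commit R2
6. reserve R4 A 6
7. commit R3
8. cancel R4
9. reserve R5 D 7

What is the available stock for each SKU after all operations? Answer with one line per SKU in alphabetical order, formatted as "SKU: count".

Answer: A: 53
B: 34
C: 54
D: 26
E: 35

Derivation:
Step 1: reserve R1 B 5 -> on_hand[A=53 B=39 C=54 D=33 E=44] avail[A=53 B=34 C=54 D=33 E=44] open={R1}
Step 2: reserve R2 B 5 -> on_hand[A=53 B=39 C=54 D=33 E=44] avail[A=53 B=29 C=54 D=33 E=44] open={R1,R2}
Step 3: cancel R1 -> on_hand[A=53 B=39 C=54 D=33 E=44] avail[A=53 B=34 C=54 D=33 E=44] open={R2}
Step 4: reserve R3 E 9 -> on_hand[A=53 B=39 C=54 D=33 E=44] avail[A=53 B=34 C=54 D=33 E=35] open={R2,R3}
Step 5: commit R2 -> on_hand[A=53 B=34 C=54 D=33 E=44] avail[A=53 B=34 C=54 D=33 E=35] open={R3}
Step 6: reserve R4 A 6 -> on_hand[A=53 B=34 C=54 D=33 E=44] avail[A=47 B=34 C=54 D=33 E=35] open={R3,R4}
Step 7: commit R3 -> on_hand[A=53 B=34 C=54 D=33 E=35] avail[A=47 B=34 C=54 D=33 E=35] open={R4}
Step 8: cancel R4 -> on_hand[A=53 B=34 C=54 D=33 E=35] avail[A=53 B=34 C=54 D=33 E=35] open={}
Step 9: reserve R5 D 7 -> on_hand[A=53 B=34 C=54 D=33 E=35] avail[A=53 B=34 C=54 D=26 E=35] open={R5}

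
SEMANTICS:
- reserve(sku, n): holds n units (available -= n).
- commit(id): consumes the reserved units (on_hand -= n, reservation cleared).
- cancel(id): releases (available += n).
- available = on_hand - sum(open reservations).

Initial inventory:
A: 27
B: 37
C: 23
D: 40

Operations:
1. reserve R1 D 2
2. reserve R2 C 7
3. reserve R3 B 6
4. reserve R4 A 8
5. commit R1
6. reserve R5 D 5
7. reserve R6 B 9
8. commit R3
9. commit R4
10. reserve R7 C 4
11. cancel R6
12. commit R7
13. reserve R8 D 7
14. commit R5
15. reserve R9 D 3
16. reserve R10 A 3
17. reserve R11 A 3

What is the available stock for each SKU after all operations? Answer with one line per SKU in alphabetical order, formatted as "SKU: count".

Step 1: reserve R1 D 2 -> on_hand[A=27 B=37 C=23 D=40] avail[A=27 B=37 C=23 D=38] open={R1}
Step 2: reserve R2 C 7 -> on_hand[A=27 B=37 C=23 D=40] avail[A=27 B=37 C=16 D=38] open={R1,R2}
Step 3: reserve R3 B 6 -> on_hand[A=27 B=37 C=23 D=40] avail[A=27 B=31 C=16 D=38] open={R1,R2,R3}
Step 4: reserve R4 A 8 -> on_hand[A=27 B=37 C=23 D=40] avail[A=19 B=31 C=16 D=38] open={R1,R2,R3,R4}
Step 5: commit R1 -> on_hand[A=27 B=37 C=23 D=38] avail[A=19 B=31 C=16 D=38] open={R2,R3,R4}
Step 6: reserve R5 D 5 -> on_hand[A=27 B=37 C=23 D=38] avail[A=19 B=31 C=16 D=33] open={R2,R3,R4,R5}
Step 7: reserve R6 B 9 -> on_hand[A=27 B=37 C=23 D=38] avail[A=19 B=22 C=16 D=33] open={R2,R3,R4,R5,R6}
Step 8: commit R3 -> on_hand[A=27 B=31 C=23 D=38] avail[A=19 B=22 C=16 D=33] open={R2,R4,R5,R6}
Step 9: commit R4 -> on_hand[A=19 B=31 C=23 D=38] avail[A=19 B=22 C=16 D=33] open={R2,R5,R6}
Step 10: reserve R7 C 4 -> on_hand[A=19 B=31 C=23 D=38] avail[A=19 B=22 C=12 D=33] open={R2,R5,R6,R7}
Step 11: cancel R6 -> on_hand[A=19 B=31 C=23 D=38] avail[A=19 B=31 C=12 D=33] open={R2,R5,R7}
Step 12: commit R7 -> on_hand[A=19 B=31 C=19 D=38] avail[A=19 B=31 C=12 D=33] open={R2,R5}
Step 13: reserve R8 D 7 -> on_hand[A=19 B=31 C=19 D=38] avail[A=19 B=31 C=12 D=26] open={R2,R5,R8}
Step 14: commit R5 -> on_hand[A=19 B=31 C=19 D=33] avail[A=19 B=31 C=12 D=26] open={R2,R8}
Step 15: reserve R9 D 3 -> on_hand[A=19 B=31 C=19 D=33] avail[A=19 B=31 C=12 D=23] open={R2,R8,R9}
Step 16: reserve R10 A 3 -> on_hand[A=19 B=31 C=19 D=33] avail[A=16 B=31 C=12 D=23] open={R10,R2,R8,R9}
Step 17: reserve R11 A 3 -> on_hand[A=19 B=31 C=19 D=33] avail[A=13 B=31 C=12 D=23] open={R10,R11,R2,R8,R9}

Answer: A: 13
B: 31
C: 12
D: 23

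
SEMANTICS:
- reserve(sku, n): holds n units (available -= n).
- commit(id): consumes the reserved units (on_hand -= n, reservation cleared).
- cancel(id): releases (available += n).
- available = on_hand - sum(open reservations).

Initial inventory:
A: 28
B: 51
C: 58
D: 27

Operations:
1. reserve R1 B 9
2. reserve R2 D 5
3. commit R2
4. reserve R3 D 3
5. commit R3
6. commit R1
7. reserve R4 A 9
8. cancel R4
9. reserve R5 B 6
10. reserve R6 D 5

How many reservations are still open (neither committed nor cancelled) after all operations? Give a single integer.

Step 1: reserve R1 B 9 -> on_hand[A=28 B=51 C=58 D=27] avail[A=28 B=42 C=58 D=27] open={R1}
Step 2: reserve R2 D 5 -> on_hand[A=28 B=51 C=58 D=27] avail[A=28 B=42 C=58 D=22] open={R1,R2}
Step 3: commit R2 -> on_hand[A=28 B=51 C=58 D=22] avail[A=28 B=42 C=58 D=22] open={R1}
Step 4: reserve R3 D 3 -> on_hand[A=28 B=51 C=58 D=22] avail[A=28 B=42 C=58 D=19] open={R1,R3}
Step 5: commit R3 -> on_hand[A=28 B=51 C=58 D=19] avail[A=28 B=42 C=58 D=19] open={R1}
Step 6: commit R1 -> on_hand[A=28 B=42 C=58 D=19] avail[A=28 B=42 C=58 D=19] open={}
Step 7: reserve R4 A 9 -> on_hand[A=28 B=42 C=58 D=19] avail[A=19 B=42 C=58 D=19] open={R4}
Step 8: cancel R4 -> on_hand[A=28 B=42 C=58 D=19] avail[A=28 B=42 C=58 D=19] open={}
Step 9: reserve R5 B 6 -> on_hand[A=28 B=42 C=58 D=19] avail[A=28 B=36 C=58 D=19] open={R5}
Step 10: reserve R6 D 5 -> on_hand[A=28 B=42 C=58 D=19] avail[A=28 B=36 C=58 D=14] open={R5,R6}
Open reservations: ['R5', 'R6'] -> 2

Answer: 2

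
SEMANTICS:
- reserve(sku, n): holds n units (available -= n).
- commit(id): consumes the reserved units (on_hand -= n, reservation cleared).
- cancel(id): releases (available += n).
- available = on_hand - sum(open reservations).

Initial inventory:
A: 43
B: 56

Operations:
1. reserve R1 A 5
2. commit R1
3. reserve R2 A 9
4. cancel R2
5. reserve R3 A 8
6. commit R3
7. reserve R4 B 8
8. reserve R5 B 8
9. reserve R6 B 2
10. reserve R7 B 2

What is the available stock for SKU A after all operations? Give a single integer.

Step 1: reserve R1 A 5 -> on_hand[A=43 B=56] avail[A=38 B=56] open={R1}
Step 2: commit R1 -> on_hand[A=38 B=56] avail[A=38 B=56] open={}
Step 3: reserve R2 A 9 -> on_hand[A=38 B=56] avail[A=29 B=56] open={R2}
Step 4: cancel R2 -> on_hand[A=38 B=56] avail[A=38 B=56] open={}
Step 5: reserve R3 A 8 -> on_hand[A=38 B=56] avail[A=30 B=56] open={R3}
Step 6: commit R3 -> on_hand[A=30 B=56] avail[A=30 B=56] open={}
Step 7: reserve R4 B 8 -> on_hand[A=30 B=56] avail[A=30 B=48] open={R4}
Step 8: reserve R5 B 8 -> on_hand[A=30 B=56] avail[A=30 B=40] open={R4,R5}
Step 9: reserve R6 B 2 -> on_hand[A=30 B=56] avail[A=30 B=38] open={R4,R5,R6}
Step 10: reserve R7 B 2 -> on_hand[A=30 B=56] avail[A=30 B=36] open={R4,R5,R6,R7}
Final available[A] = 30

Answer: 30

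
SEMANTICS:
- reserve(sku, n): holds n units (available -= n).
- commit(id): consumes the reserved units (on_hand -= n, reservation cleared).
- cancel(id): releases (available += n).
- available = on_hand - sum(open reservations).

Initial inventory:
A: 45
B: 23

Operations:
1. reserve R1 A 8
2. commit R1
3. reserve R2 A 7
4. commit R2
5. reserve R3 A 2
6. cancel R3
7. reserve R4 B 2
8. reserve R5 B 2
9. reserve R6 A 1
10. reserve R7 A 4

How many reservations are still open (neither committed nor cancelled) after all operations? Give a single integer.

Answer: 4

Derivation:
Step 1: reserve R1 A 8 -> on_hand[A=45 B=23] avail[A=37 B=23] open={R1}
Step 2: commit R1 -> on_hand[A=37 B=23] avail[A=37 B=23] open={}
Step 3: reserve R2 A 7 -> on_hand[A=37 B=23] avail[A=30 B=23] open={R2}
Step 4: commit R2 -> on_hand[A=30 B=23] avail[A=30 B=23] open={}
Step 5: reserve R3 A 2 -> on_hand[A=30 B=23] avail[A=28 B=23] open={R3}
Step 6: cancel R3 -> on_hand[A=30 B=23] avail[A=30 B=23] open={}
Step 7: reserve R4 B 2 -> on_hand[A=30 B=23] avail[A=30 B=21] open={R4}
Step 8: reserve R5 B 2 -> on_hand[A=30 B=23] avail[A=30 B=19] open={R4,R5}
Step 9: reserve R6 A 1 -> on_hand[A=30 B=23] avail[A=29 B=19] open={R4,R5,R6}
Step 10: reserve R7 A 4 -> on_hand[A=30 B=23] avail[A=25 B=19] open={R4,R5,R6,R7}
Open reservations: ['R4', 'R5', 'R6', 'R7'] -> 4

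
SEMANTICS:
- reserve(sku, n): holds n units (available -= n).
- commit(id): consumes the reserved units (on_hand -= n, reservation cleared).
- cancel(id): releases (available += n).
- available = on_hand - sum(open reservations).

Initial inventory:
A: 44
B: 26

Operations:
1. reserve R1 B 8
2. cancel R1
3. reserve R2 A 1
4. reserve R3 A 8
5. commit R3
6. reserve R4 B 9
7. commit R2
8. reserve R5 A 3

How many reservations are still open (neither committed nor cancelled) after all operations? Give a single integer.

Step 1: reserve R1 B 8 -> on_hand[A=44 B=26] avail[A=44 B=18] open={R1}
Step 2: cancel R1 -> on_hand[A=44 B=26] avail[A=44 B=26] open={}
Step 3: reserve R2 A 1 -> on_hand[A=44 B=26] avail[A=43 B=26] open={R2}
Step 4: reserve R3 A 8 -> on_hand[A=44 B=26] avail[A=35 B=26] open={R2,R3}
Step 5: commit R3 -> on_hand[A=36 B=26] avail[A=35 B=26] open={R2}
Step 6: reserve R4 B 9 -> on_hand[A=36 B=26] avail[A=35 B=17] open={R2,R4}
Step 7: commit R2 -> on_hand[A=35 B=26] avail[A=35 B=17] open={R4}
Step 8: reserve R5 A 3 -> on_hand[A=35 B=26] avail[A=32 B=17] open={R4,R5}
Open reservations: ['R4', 'R5'] -> 2

Answer: 2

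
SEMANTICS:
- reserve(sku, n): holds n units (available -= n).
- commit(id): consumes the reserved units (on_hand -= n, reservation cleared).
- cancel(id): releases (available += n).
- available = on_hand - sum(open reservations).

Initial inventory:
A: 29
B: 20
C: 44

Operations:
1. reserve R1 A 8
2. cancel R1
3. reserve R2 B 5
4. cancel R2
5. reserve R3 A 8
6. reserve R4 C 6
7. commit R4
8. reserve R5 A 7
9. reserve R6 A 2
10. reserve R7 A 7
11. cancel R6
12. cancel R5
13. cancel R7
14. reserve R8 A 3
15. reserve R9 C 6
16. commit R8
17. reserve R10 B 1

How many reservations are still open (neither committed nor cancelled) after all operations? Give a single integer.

Step 1: reserve R1 A 8 -> on_hand[A=29 B=20 C=44] avail[A=21 B=20 C=44] open={R1}
Step 2: cancel R1 -> on_hand[A=29 B=20 C=44] avail[A=29 B=20 C=44] open={}
Step 3: reserve R2 B 5 -> on_hand[A=29 B=20 C=44] avail[A=29 B=15 C=44] open={R2}
Step 4: cancel R2 -> on_hand[A=29 B=20 C=44] avail[A=29 B=20 C=44] open={}
Step 5: reserve R3 A 8 -> on_hand[A=29 B=20 C=44] avail[A=21 B=20 C=44] open={R3}
Step 6: reserve R4 C 6 -> on_hand[A=29 B=20 C=44] avail[A=21 B=20 C=38] open={R3,R4}
Step 7: commit R4 -> on_hand[A=29 B=20 C=38] avail[A=21 B=20 C=38] open={R3}
Step 8: reserve R5 A 7 -> on_hand[A=29 B=20 C=38] avail[A=14 B=20 C=38] open={R3,R5}
Step 9: reserve R6 A 2 -> on_hand[A=29 B=20 C=38] avail[A=12 B=20 C=38] open={R3,R5,R6}
Step 10: reserve R7 A 7 -> on_hand[A=29 B=20 C=38] avail[A=5 B=20 C=38] open={R3,R5,R6,R7}
Step 11: cancel R6 -> on_hand[A=29 B=20 C=38] avail[A=7 B=20 C=38] open={R3,R5,R7}
Step 12: cancel R5 -> on_hand[A=29 B=20 C=38] avail[A=14 B=20 C=38] open={R3,R7}
Step 13: cancel R7 -> on_hand[A=29 B=20 C=38] avail[A=21 B=20 C=38] open={R3}
Step 14: reserve R8 A 3 -> on_hand[A=29 B=20 C=38] avail[A=18 B=20 C=38] open={R3,R8}
Step 15: reserve R9 C 6 -> on_hand[A=29 B=20 C=38] avail[A=18 B=20 C=32] open={R3,R8,R9}
Step 16: commit R8 -> on_hand[A=26 B=20 C=38] avail[A=18 B=20 C=32] open={R3,R9}
Step 17: reserve R10 B 1 -> on_hand[A=26 B=20 C=38] avail[A=18 B=19 C=32] open={R10,R3,R9}
Open reservations: ['R10', 'R3', 'R9'] -> 3

Answer: 3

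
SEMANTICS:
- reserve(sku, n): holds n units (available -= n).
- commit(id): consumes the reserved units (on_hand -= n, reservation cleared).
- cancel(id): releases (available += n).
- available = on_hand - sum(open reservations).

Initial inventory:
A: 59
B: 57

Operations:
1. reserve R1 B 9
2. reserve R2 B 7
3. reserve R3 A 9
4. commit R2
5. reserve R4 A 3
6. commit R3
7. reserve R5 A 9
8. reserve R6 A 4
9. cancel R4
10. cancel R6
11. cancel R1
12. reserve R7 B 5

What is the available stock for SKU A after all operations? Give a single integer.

Step 1: reserve R1 B 9 -> on_hand[A=59 B=57] avail[A=59 B=48] open={R1}
Step 2: reserve R2 B 7 -> on_hand[A=59 B=57] avail[A=59 B=41] open={R1,R2}
Step 3: reserve R3 A 9 -> on_hand[A=59 B=57] avail[A=50 B=41] open={R1,R2,R3}
Step 4: commit R2 -> on_hand[A=59 B=50] avail[A=50 B=41] open={R1,R3}
Step 5: reserve R4 A 3 -> on_hand[A=59 B=50] avail[A=47 B=41] open={R1,R3,R4}
Step 6: commit R3 -> on_hand[A=50 B=50] avail[A=47 B=41] open={R1,R4}
Step 7: reserve R5 A 9 -> on_hand[A=50 B=50] avail[A=38 B=41] open={R1,R4,R5}
Step 8: reserve R6 A 4 -> on_hand[A=50 B=50] avail[A=34 B=41] open={R1,R4,R5,R6}
Step 9: cancel R4 -> on_hand[A=50 B=50] avail[A=37 B=41] open={R1,R5,R6}
Step 10: cancel R6 -> on_hand[A=50 B=50] avail[A=41 B=41] open={R1,R5}
Step 11: cancel R1 -> on_hand[A=50 B=50] avail[A=41 B=50] open={R5}
Step 12: reserve R7 B 5 -> on_hand[A=50 B=50] avail[A=41 B=45] open={R5,R7}
Final available[A] = 41

Answer: 41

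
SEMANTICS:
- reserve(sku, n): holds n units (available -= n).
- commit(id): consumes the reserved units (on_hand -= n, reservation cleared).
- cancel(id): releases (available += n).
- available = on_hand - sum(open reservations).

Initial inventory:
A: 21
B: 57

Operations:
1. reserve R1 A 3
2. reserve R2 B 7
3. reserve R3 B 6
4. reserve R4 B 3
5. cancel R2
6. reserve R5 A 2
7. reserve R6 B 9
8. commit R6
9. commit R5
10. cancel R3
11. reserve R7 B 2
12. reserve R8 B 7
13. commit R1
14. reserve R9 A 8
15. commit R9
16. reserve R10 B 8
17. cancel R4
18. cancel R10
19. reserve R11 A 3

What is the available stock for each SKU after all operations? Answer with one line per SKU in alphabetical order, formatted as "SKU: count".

Step 1: reserve R1 A 3 -> on_hand[A=21 B=57] avail[A=18 B=57] open={R1}
Step 2: reserve R2 B 7 -> on_hand[A=21 B=57] avail[A=18 B=50] open={R1,R2}
Step 3: reserve R3 B 6 -> on_hand[A=21 B=57] avail[A=18 B=44] open={R1,R2,R3}
Step 4: reserve R4 B 3 -> on_hand[A=21 B=57] avail[A=18 B=41] open={R1,R2,R3,R4}
Step 5: cancel R2 -> on_hand[A=21 B=57] avail[A=18 B=48] open={R1,R3,R4}
Step 6: reserve R5 A 2 -> on_hand[A=21 B=57] avail[A=16 B=48] open={R1,R3,R4,R5}
Step 7: reserve R6 B 9 -> on_hand[A=21 B=57] avail[A=16 B=39] open={R1,R3,R4,R5,R6}
Step 8: commit R6 -> on_hand[A=21 B=48] avail[A=16 B=39] open={R1,R3,R4,R5}
Step 9: commit R5 -> on_hand[A=19 B=48] avail[A=16 B=39] open={R1,R3,R4}
Step 10: cancel R3 -> on_hand[A=19 B=48] avail[A=16 B=45] open={R1,R4}
Step 11: reserve R7 B 2 -> on_hand[A=19 B=48] avail[A=16 B=43] open={R1,R4,R7}
Step 12: reserve R8 B 7 -> on_hand[A=19 B=48] avail[A=16 B=36] open={R1,R4,R7,R8}
Step 13: commit R1 -> on_hand[A=16 B=48] avail[A=16 B=36] open={R4,R7,R8}
Step 14: reserve R9 A 8 -> on_hand[A=16 B=48] avail[A=8 B=36] open={R4,R7,R8,R9}
Step 15: commit R9 -> on_hand[A=8 B=48] avail[A=8 B=36] open={R4,R7,R8}
Step 16: reserve R10 B 8 -> on_hand[A=8 B=48] avail[A=8 B=28] open={R10,R4,R7,R8}
Step 17: cancel R4 -> on_hand[A=8 B=48] avail[A=8 B=31] open={R10,R7,R8}
Step 18: cancel R10 -> on_hand[A=8 B=48] avail[A=8 B=39] open={R7,R8}
Step 19: reserve R11 A 3 -> on_hand[A=8 B=48] avail[A=5 B=39] open={R11,R7,R8}

Answer: A: 5
B: 39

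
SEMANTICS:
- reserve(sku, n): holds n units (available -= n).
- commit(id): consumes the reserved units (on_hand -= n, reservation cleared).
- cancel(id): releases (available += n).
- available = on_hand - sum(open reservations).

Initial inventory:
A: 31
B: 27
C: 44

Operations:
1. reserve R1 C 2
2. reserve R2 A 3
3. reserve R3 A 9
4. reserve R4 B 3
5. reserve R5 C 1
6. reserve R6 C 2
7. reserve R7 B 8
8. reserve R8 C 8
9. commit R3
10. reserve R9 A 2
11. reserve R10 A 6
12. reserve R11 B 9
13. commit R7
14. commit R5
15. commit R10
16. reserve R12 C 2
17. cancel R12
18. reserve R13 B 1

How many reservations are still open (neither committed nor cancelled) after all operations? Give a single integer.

Answer: 8

Derivation:
Step 1: reserve R1 C 2 -> on_hand[A=31 B=27 C=44] avail[A=31 B=27 C=42] open={R1}
Step 2: reserve R2 A 3 -> on_hand[A=31 B=27 C=44] avail[A=28 B=27 C=42] open={R1,R2}
Step 3: reserve R3 A 9 -> on_hand[A=31 B=27 C=44] avail[A=19 B=27 C=42] open={R1,R2,R3}
Step 4: reserve R4 B 3 -> on_hand[A=31 B=27 C=44] avail[A=19 B=24 C=42] open={R1,R2,R3,R4}
Step 5: reserve R5 C 1 -> on_hand[A=31 B=27 C=44] avail[A=19 B=24 C=41] open={R1,R2,R3,R4,R5}
Step 6: reserve R6 C 2 -> on_hand[A=31 B=27 C=44] avail[A=19 B=24 C=39] open={R1,R2,R3,R4,R5,R6}
Step 7: reserve R7 B 8 -> on_hand[A=31 B=27 C=44] avail[A=19 B=16 C=39] open={R1,R2,R3,R4,R5,R6,R7}
Step 8: reserve R8 C 8 -> on_hand[A=31 B=27 C=44] avail[A=19 B=16 C=31] open={R1,R2,R3,R4,R5,R6,R7,R8}
Step 9: commit R3 -> on_hand[A=22 B=27 C=44] avail[A=19 B=16 C=31] open={R1,R2,R4,R5,R6,R7,R8}
Step 10: reserve R9 A 2 -> on_hand[A=22 B=27 C=44] avail[A=17 B=16 C=31] open={R1,R2,R4,R5,R6,R7,R8,R9}
Step 11: reserve R10 A 6 -> on_hand[A=22 B=27 C=44] avail[A=11 B=16 C=31] open={R1,R10,R2,R4,R5,R6,R7,R8,R9}
Step 12: reserve R11 B 9 -> on_hand[A=22 B=27 C=44] avail[A=11 B=7 C=31] open={R1,R10,R11,R2,R4,R5,R6,R7,R8,R9}
Step 13: commit R7 -> on_hand[A=22 B=19 C=44] avail[A=11 B=7 C=31] open={R1,R10,R11,R2,R4,R5,R6,R8,R9}
Step 14: commit R5 -> on_hand[A=22 B=19 C=43] avail[A=11 B=7 C=31] open={R1,R10,R11,R2,R4,R6,R8,R9}
Step 15: commit R10 -> on_hand[A=16 B=19 C=43] avail[A=11 B=7 C=31] open={R1,R11,R2,R4,R6,R8,R9}
Step 16: reserve R12 C 2 -> on_hand[A=16 B=19 C=43] avail[A=11 B=7 C=29] open={R1,R11,R12,R2,R4,R6,R8,R9}
Step 17: cancel R12 -> on_hand[A=16 B=19 C=43] avail[A=11 B=7 C=31] open={R1,R11,R2,R4,R6,R8,R9}
Step 18: reserve R13 B 1 -> on_hand[A=16 B=19 C=43] avail[A=11 B=6 C=31] open={R1,R11,R13,R2,R4,R6,R8,R9}
Open reservations: ['R1', 'R11', 'R13', 'R2', 'R4', 'R6', 'R8', 'R9'] -> 8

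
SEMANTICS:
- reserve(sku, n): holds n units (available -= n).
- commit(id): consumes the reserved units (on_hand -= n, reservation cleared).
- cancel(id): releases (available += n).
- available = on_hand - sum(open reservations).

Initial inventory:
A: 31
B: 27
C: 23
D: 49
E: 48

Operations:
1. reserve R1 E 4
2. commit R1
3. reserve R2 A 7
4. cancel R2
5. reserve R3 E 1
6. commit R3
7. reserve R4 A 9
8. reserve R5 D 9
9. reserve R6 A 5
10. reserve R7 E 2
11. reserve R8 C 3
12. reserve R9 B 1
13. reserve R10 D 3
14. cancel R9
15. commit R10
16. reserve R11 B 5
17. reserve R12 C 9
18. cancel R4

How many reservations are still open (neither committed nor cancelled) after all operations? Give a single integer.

Step 1: reserve R1 E 4 -> on_hand[A=31 B=27 C=23 D=49 E=48] avail[A=31 B=27 C=23 D=49 E=44] open={R1}
Step 2: commit R1 -> on_hand[A=31 B=27 C=23 D=49 E=44] avail[A=31 B=27 C=23 D=49 E=44] open={}
Step 3: reserve R2 A 7 -> on_hand[A=31 B=27 C=23 D=49 E=44] avail[A=24 B=27 C=23 D=49 E=44] open={R2}
Step 4: cancel R2 -> on_hand[A=31 B=27 C=23 D=49 E=44] avail[A=31 B=27 C=23 D=49 E=44] open={}
Step 5: reserve R3 E 1 -> on_hand[A=31 B=27 C=23 D=49 E=44] avail[A=31 B=27 C=23 D=49 E=43] open={R3}
Step 6: commit R3 -> on_hand[A=31 B=27 C=23 D=49 E=43] avail[A=31 B=27 C=23 D=49 E=43] open={}
Step 7: reserve R4 A 9 -> on_hand[A=31 B=27 C=23 D=49 E=43] avail[A=22 B=27 C=23 D=49 E=43] open={R4}
Step 8: reserve R5 D 9 -> on_hand[A=31 B=27 C=23 D=49 E=43] avail[A=22 B=27 C=23 D=40 E=43] open={R4,R5}
Step 9: reserve R6 A 5 -> on_hand[A=31 B=27 C=23 D=49 E=43] avail[A=17 B=27 C=23 D=40 E=43] open={R4,R5,R6}
Step 10: reserve R7 E 2 -> on_hand[A=31 B=27 C=23 D=49 E=43] avail[A=17 B=27 C=23 D=40 E=41] open={R4,R5,R6,R7}
Step 11: reserve R8 C 3 -> on_hand[A=31 B=27 C=23 D=49 E=43] avail[A=17 B=27 C=20 D=40 E=41] open={R4,R5,R6,R7,R8}
Step 12: reserve R9 B 1 -> on_hand[A=31 B=27 C=23 D=49 E=43] avail[A=17 B=26 C=20 D=40 E=41] open={R4,R5,R6,R7,R8,R9}
Step 13: reserve R10 D 3 -> on_hand[A=31 B=27 C=23 D=49 E=43] avail[A=17 B=26 C=20 D=37 E=41] open={R10,R4,R5,R6,R7,R8,R9}
Step 14: cancel R9 -> on_hand[A=31 B=27 C=23 D=49 E=43] avail[A=17 B=27 C=20 D=37 E=41] open={R10,R4,R5,R6,R7,R8}
Step 15: commit R10 -> on_hand[A=31 B=27 C=23 D=46 E=43] avail[A=17 B=27 C=20 D=37 E=41] open={R4,R5,R6,R7,R8}
Step 16: reserve R11 B 5 -> on_hand[A=31 B=27 C=23 D=46 E=43] avail[A=17 B=22 C=20 D=37 E=41] open={R11,R4,R5,R6,R7,R8}
Step 17: reserve R12 C 9 -> on_hand[A=31 B=27 C=23 D=46 E=43] avail[A=17 B=22 C=11 D=37 E=41] open={R11,R12,R4,R5,R6,R7,R8}
Step 18: cancel R4 -> on_hand[A=31 B=27 C=23 D=46 E=43] avail[A=26 B=22 C=11 D=37 E=41] open={R11,R12,R5,R6,R7,R8}
Open reservations: ['R11', 'R12', 'R5', 'R6', 'R7', 'R8'] -> 6

Answer: 6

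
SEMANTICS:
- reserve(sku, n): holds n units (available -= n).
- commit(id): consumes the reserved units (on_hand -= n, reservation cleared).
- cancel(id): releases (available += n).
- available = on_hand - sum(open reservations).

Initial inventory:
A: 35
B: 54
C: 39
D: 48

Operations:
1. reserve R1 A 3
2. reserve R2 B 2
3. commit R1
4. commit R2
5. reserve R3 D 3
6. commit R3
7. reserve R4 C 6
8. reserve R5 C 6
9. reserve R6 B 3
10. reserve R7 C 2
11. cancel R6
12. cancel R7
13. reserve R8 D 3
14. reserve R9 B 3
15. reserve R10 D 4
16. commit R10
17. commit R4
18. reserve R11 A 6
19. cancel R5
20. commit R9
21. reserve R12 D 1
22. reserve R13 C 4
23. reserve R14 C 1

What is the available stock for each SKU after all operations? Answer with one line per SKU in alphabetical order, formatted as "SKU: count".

Answer: A: 26
B: 49
C: 28
D: 37

Derivation:
Step 1: reserve R1 A 3 -> on_hand[A=35 B=54 C=39 D=48] avail[A=32 B=54 C=39 D=48] open={R1}
Step 2: reserve R2 B 2 -> on_hand[A=35 B=54 C=39 D=48] avail[A=32 B=52 C=39 D=48] open={R1,R2}
Step 3: commit R1 -> on_hand[A=32 B=54 C=39 D=48] avail[A=32 B=52 C=39 D=48] open={R2}
Step 4: commit R2 -> on_hand[A=32 B=52 C=39 D=48] avail[A=32 B=52 C=39 D=48] open={}
Step 5: reserve R3 D 3 -> on_hand[A=32 B=52 C=39 D=48] avail[A=32 B=52 C=39 D=45] open={R3}
Step 6: commit R3 -> on_hand[A=32 B=52 C=39 D=45] avail[A=32 B=52 C=39 D=45] open={}
Step 7: reserve R4 C 6 -> on_hand[A=32 B=52 C=39 D=45] avail[A=32 B=52 C=33 D=45] open={R4}
Step 8: reserve R5 C 6 -> on_hand[A=32 B=52 C=39 D=45] avail[A=32 B=52 C=27 D=45] open={R4,R5}
Step 9: reserve R6 B 3 -> on_hand[A=32 B=52 C=39 D=45] avail[A=32 B=49 C=27 D=45] open={R4,R5,R6}
Step 10: reserve R7 C 2 -> on_hand[A=32 B=52 C=39 D=45] avail[A=32 B=49 C=25 D=45] open={R4,R5,R6,R7}
Step 11: cancel R6 -> on_hand[A=32 B=52 C=39 D=45] avail[A=32 B=52 C=25 D=45] open={R4,R5,R7}
Step 12: cancel R7 -> on_hand[A=32 B=52 C=39 D=45] avail[A=32 B=52 C=27 D=45] open={R4,R5}
Step 13: reserve R8 D 3 -> on_hand[A=32 B=52 C=39 D=45] avail[A=32 B=52 C=27 D=42] open={R4,R5,R8}
Step 14: reserve R9 B 3 -> on_hand[A=32 B=52 C=39 D=45] avail[A=32 B=49 C=27 D=42] open={R4,R5,R8,R9}
Step 15: reserve R10 D 4 -> on_hand[A=32 B=52 C=39 D=45] avail[A=32 B=49 C=27 D=38] open={R10,R4,R5,R8,R9}
Step 16: commit R10 -> on_hand[A=32 B=52 C=39 D=41] avail[A=32 B=49 C=27 D=38] open={R4,R5,R8,R9}
Step 17: commit R4 -> on_hand[A=32 B=52 C=33 D=41] avail[A=32 B=49 C=27 D=38] open={R5,R8,R9}
Step 18: reserve R11 A 6 -> on_hand[A=32 B=52 C=33 D=41] avail[A=26 B=49 C=27 D=38] open={R11,R5,R8,R9}
Step 19: cancel R5 -> on_hand[A=32 B=52 C=33 D=41] avail[A=26 B=49 C=33 D=38] open={R11,R8,R9}
Step 20: commit R9 -> on_hand[A=32 B=49 C=33 D=41] avail[A=26 B=49 C=33 D=38] open={R11,R8}
Step 21: reserve R12 D 1 -> on_hand[A=32 B=49 C=33 D=41] avail[A=26 B=49 C=33 D=37] open={R11,R12,R8}
Step 22: reserve R13 C 4 -> on_hand[A=32 B=49 C=33 D=41] avail[A=26 B=49 C=29 D=37] open={R11,R12,R13,R8}
Step 23: reserve R14 C 1 -> on_hand[A=32 B=49 C=33 D=41] avail[A=26 B=49 C=28 D=37] open={R11,R12,R13,R14,R8}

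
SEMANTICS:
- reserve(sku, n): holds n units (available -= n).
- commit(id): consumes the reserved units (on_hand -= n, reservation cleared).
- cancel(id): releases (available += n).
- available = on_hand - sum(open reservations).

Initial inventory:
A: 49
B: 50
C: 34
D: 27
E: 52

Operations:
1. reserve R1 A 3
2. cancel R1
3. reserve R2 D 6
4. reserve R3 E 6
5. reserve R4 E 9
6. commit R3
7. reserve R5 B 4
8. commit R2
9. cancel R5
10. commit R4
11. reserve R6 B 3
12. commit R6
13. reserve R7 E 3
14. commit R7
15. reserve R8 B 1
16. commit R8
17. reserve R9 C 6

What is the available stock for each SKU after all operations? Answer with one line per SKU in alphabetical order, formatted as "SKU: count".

Step 1: reserve R1 A 3 -> on_hand[A=49 B=50 C=34 D=27 E=52] avail[A=46 B=50 C=34 D=27 E=52] open={R1}
Step 2: cancel R1 -> on_hand[A=49 B=50 C=34 D=27 E=52] avail[A=49 B=50 C=34 D=27 E=52] open={}
Step 3: reserve R2 D 6 -> on_hand[A=49 B=50 C=34 D=27 E=52] avail[A=49 B=50 C=34 D=21 E=52] open={R2}
Step 4: reserve R3 E 6 -> on_hand[A=49 B=50 C=34 D=27 E=52] avail[A=49 B=50 C=34 D=21 E=46] open={R2,R3}
Step 5: reserve R4 E 9 -> on_hand[A=49 B=50 C=34 D=27 E=52] avail[A=49 B=50 C=34 D=21 E=37] open={R2,R3,R4}
Step 6: commit R3 -> on_hand[A=49 B=50 C=34 D=27 E=46] avail[A=49 B=50 C=34 D=21 E=37] open={R2,R4}
Step 7: reserve R5 B 4 -> on_hand[A=49 B=50 C=34 D=27 E=46] avail[A=49 B=46 C=34 D=21 E=37] open={R2,R4,R5}
Step 8: commit R2 -> on_hand[A=49 B=50 C=34 D=21 E=46] avail[A=49 B=46 C=34 D=21 E=37] open={R4,R5}
Step 9: cancel R5 -> on_hand[A=49 B=50 C=34 D=21 E=46] avail[A=49 B=50 C=34 D=21 E=37] open={R4}
Step 10: commit R4 -> on_hand[A=49 B=50 C=34 D=21 E=37] avail[A=49 B=50 C=34 D=21 E=37] open={}
Step 11: reserve R6 B 3 -> on_hand[A=49 B=50 C=34 D=21 E=37] avail[A=49 B=47 C=34 D=21 E=37] open={R6}
Step 12: commit R6 -> on_hand[A=49 B=47 C=34 D=21 E=37] avail[A=49 B=47 C=34 D=21 E=37] open={}
Step 13: reserve R7 E 3 -> on_hand[A=49 B=47 C=34 D=21 E=37] avail[A=49 B=47 C=34 D=21 E=34] open={R7}
Step 14: commit R7 -> on_hand[A=49 B=47 C=34 D=21 E=34] avail[A=49 B=47 C=34 D=21 E=34] open={}
Step 15: reserve R8 B 1 -> on_hand[A=49 B=47 C=34 D=21 E=34] avail[A=49 B=46 C=34 D=21 E=34] open={R8}
Step 16: commit R8 -> on_hand[A=49 B=46 C=34 D=21 E=34] avail[A=49 B=46 C=34 D=21 E=34] open={}
Step 17: reserve R9 C 6 -> on_hand[A=49 B=46 C=34 D=21 E=34] avail[A=49 B=46 C=28 D=21 E=34] open={R9}

Answer: A: 49
B: 46
C: 28
D: 21
E: 34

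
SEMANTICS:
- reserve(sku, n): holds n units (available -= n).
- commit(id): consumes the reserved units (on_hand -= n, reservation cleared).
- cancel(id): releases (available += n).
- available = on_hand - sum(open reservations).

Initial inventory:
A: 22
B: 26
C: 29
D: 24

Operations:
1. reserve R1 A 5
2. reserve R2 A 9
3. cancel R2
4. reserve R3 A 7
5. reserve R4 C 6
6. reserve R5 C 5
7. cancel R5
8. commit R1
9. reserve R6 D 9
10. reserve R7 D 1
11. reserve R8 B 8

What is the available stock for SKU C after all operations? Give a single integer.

Answer: 23

Derivation:
Step 1: reserve R1 A 5 -> on_hand[A=22 B=26 C=29 D=24] avail[A=17 B=26 C=29 D=24] open={R1}
Step 2: reserve R2 A 9 -> on_hand[A=22 B=26 C=29 D=24] avail[A=8 B=26 C=29 D=24] open={R1,R2}
Step 3: cancel R2 -> on_hand[A=22 B=26 C=29 D=24] avail[A=17 B=26 C=29 D=24] open={R1}
Step 4: reserve R3 A 7 -> on_hand[A=22 B=26 C=29 D=24] avail[A=10 B=26 C=29 D=24] open={R1,R3}
Step 5: reserve R4 C 6 -> on_hand[A=22 B=26 C=29 D=24] avail[A=10 B=26 C=23 D=24] open={R1,R3,R4}
Step 6: reserve R5 C 5 -> on_hand[A=22 B=26 C=29 D=24] avail[A=10 B=26 C=18 D=24] open={R1,R3,R4,R5}
Step 7: cancel R5 -> on_hand[A=22 B=26 C=29 D=24] avail[A=10 B=26 C=23 D=24] open={R1,R3,R4}
Step 8: commit R1 -> on_hand[A=17 B=26 C=29 D=24] avail[A=10 B=26 C=23 D=24] open={R3,R4}
Step 9: reserve R6 D 9 -> on_hand[A=17 B=26 C=29 D=24] avail[A=10 B=26 C=23 D=15] open={R3,R4,R6}
Step 10: reserve R7 D 1 -> on_hand[A=17 B=26 C=29 D=24] avail[A=10 B=26 C=23 D=14] open={R3,R4,R6,R7}
Step 11: reserve R8 B 8 -> on_hand[A=17 B=26 C=29 D=24] avail[A=10 B=18 C=23 D=14] open={R3,R4,R6,R7,R8}
Final available[C] = 23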